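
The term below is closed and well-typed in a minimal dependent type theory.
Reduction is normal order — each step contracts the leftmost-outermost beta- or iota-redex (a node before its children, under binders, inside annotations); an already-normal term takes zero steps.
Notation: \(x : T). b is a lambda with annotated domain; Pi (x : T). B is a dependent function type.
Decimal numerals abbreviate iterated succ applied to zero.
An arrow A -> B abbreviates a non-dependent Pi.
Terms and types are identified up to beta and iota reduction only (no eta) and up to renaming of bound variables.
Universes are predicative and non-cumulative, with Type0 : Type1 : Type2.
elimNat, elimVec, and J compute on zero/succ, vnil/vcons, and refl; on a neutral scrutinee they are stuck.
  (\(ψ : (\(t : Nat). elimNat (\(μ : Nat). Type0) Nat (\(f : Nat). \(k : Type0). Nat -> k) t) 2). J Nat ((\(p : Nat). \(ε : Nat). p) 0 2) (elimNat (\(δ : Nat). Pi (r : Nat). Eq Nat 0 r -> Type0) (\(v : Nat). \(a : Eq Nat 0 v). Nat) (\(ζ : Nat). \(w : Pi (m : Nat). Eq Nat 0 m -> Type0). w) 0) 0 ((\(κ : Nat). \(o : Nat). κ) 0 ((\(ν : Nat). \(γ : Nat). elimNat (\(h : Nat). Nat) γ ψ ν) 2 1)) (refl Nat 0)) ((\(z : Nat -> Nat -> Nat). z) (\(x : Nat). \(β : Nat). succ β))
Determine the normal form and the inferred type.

normal form:
  0
type:
  Nat
observation: the first redex contracted is a beta-redex; the normal form is reached in 2 normal-order steps.


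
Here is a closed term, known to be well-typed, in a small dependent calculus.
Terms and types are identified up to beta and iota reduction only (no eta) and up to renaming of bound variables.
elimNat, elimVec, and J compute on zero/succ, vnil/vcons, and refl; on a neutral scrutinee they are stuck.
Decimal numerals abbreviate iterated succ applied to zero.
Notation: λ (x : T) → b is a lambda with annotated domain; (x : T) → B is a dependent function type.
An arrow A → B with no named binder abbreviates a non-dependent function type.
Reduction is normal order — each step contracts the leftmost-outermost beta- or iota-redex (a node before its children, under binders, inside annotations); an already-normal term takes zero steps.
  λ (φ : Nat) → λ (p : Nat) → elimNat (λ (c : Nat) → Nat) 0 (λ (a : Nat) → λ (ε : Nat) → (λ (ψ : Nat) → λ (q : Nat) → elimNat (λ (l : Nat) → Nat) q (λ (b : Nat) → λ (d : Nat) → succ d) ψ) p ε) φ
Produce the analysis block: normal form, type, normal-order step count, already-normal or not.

resulting normal form:
  λ (φ : Nat) → λ (p : Nat) → elimNat (λ (c : Nat) → Nat) 0 (λ (a : Nat) → λ (ε : Nat) → elimNat (λ (ψ : Nat) → Nat) ε (λ (q : Nat) → λ (l : Nat) → succ l) p) φ
inferred type:
  Nat → Nat → Nat
reduction steps (normal order): 2
already normal: no
first redex: a beta-redex


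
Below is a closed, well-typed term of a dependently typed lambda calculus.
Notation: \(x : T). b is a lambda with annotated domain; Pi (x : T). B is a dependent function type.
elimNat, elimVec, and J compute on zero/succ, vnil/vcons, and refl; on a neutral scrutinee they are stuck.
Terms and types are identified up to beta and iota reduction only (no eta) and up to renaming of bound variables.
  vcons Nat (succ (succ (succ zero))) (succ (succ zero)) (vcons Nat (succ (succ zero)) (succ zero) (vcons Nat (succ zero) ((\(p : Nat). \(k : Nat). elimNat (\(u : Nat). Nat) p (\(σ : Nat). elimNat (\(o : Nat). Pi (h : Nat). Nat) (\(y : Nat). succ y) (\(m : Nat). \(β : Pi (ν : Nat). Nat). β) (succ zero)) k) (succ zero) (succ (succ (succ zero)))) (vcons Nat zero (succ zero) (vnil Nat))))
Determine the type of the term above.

the term's type:
  Vec Nat (succ (succ (succ (succ zero))))


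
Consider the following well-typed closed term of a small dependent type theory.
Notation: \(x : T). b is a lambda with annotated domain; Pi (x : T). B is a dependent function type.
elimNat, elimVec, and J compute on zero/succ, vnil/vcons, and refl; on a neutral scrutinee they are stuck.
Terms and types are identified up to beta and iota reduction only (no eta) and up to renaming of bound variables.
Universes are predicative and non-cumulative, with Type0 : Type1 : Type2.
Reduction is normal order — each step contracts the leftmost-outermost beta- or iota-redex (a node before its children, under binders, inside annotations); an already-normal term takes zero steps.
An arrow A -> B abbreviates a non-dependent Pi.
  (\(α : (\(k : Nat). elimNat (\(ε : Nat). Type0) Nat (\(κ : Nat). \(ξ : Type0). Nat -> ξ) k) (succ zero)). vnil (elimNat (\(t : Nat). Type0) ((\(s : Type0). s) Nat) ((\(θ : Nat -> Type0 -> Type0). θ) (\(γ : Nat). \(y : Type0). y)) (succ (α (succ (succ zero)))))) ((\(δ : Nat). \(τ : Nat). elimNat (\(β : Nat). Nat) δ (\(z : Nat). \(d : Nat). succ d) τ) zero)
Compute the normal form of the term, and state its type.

resulting normal form:
  vnil Nat
type:
  Vec Nat zero


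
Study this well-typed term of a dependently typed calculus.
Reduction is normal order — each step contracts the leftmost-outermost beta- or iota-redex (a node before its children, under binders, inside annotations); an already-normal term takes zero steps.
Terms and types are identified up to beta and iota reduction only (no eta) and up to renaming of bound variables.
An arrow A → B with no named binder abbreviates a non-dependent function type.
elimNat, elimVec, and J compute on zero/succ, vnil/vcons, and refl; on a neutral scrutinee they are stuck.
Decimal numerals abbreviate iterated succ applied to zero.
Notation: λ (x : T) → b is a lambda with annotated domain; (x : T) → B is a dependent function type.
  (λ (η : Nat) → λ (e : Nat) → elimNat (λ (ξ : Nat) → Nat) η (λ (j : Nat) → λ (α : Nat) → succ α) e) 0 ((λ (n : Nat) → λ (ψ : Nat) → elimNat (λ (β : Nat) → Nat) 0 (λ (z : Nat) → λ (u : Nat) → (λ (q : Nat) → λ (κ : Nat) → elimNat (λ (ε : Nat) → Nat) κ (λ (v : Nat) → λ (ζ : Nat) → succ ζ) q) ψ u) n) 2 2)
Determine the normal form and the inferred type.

normal form:
  4
the term's type:
  Nat
observation: normalization takes exactly 42 steps under the normal-order strategy.


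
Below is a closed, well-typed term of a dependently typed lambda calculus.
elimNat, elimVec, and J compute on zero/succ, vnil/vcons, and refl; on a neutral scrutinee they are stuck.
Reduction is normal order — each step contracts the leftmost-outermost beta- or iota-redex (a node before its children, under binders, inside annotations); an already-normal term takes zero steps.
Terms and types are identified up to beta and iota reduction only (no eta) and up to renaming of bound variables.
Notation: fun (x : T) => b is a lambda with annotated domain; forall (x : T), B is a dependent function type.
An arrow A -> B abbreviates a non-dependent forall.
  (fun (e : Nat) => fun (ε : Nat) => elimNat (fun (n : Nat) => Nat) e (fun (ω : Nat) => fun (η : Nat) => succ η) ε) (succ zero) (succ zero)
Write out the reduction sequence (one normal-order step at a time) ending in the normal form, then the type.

normal-order reduction:
  (fun (e : Nat) => fun (ε : Nat) => elimNat (fun (n : Nat) => Nat) e (fun (ω : Nat) => fun (η : Nat) => succ η) ε) (succ zero) (succ zero)
  ~> (fun (e : Nat) => elimNat (fun (ε : Nat) => Nat) (succ zero) (fun (n : Nat) => fun (ω : Nat) => succ ω) e) (succ zero)
  ~> elimNat (fun (e : Nat) => Nat) (succ zero) (fun (ε : Nat) => fun (n : Nat) => succ n) (succ zero)
  ~> (fun (e : Nat) => fun (ε : Nat) => succ ε) zero (elimNat (fun (n : Nat) => Nat) (succ zero) (fun (ω : Nat) => fun (η : Nat) => succ η) zero)
  ~> (fun (e : Nat) => succ e) (elimNat (fun (ε : Nat) => Nat) (succ zero) (fun (n : Nat) => fun (ω : Nat) => succ ω) zero)
  ~> succ (elimNat (fun (e : Nat) => Nat) (succ zero) (fun (ε : Nat) => fun (n : Nat) => succ n) zero)
  ~> succ (succ zero)
type:
  Nat


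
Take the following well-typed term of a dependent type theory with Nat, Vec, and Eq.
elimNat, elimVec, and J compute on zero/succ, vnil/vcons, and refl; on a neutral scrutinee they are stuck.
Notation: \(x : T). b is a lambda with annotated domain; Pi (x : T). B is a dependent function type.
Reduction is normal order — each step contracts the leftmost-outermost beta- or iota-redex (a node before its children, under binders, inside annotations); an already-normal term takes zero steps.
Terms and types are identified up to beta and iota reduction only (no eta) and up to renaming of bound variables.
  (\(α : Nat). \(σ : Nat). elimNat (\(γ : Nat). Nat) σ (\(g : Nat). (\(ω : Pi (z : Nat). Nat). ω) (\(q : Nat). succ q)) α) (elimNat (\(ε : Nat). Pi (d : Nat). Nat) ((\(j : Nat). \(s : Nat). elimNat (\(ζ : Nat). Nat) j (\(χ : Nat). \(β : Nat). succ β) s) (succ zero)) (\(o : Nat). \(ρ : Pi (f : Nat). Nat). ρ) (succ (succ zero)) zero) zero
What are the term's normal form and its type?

resulting normal form:
  succ zero
inferred type:
  Nat


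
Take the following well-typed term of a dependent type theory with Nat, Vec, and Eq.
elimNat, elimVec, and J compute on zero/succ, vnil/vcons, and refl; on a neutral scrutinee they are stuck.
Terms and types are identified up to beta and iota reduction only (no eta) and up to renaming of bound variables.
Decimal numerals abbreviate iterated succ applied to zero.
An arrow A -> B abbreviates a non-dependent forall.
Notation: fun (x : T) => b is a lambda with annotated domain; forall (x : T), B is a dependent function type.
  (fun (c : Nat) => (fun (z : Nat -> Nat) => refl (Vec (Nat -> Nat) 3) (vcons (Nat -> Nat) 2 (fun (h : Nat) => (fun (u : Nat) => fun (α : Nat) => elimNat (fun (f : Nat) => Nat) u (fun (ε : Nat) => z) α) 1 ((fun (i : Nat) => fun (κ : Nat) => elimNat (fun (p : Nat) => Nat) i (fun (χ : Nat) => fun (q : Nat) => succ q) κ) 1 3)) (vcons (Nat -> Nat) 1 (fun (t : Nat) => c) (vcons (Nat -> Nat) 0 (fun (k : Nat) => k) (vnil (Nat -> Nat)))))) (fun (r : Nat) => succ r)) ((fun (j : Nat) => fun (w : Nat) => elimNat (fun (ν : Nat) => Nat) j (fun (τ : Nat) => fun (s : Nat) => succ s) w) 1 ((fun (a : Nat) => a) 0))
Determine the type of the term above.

inferred type:
  Eq (Vec (Nat -> Nat) 3) (vcons (Nat -> Nat) 2 (fun (c : Nat) => 5) (vcons (Nat -> Nat) 1 (fun (z : Nat) => 1) (vcons (Nat -> Nat) 0 (fun (h : Nat) => h) (vnil (Nat -> Nat))))) (vcons (Nat -> Nat) 2 (fun (u : Nat) => 5) (vcons (Nat -> Nat) 1 (fun (α : Nat) => 1) (vcons (Nat -> Nat) 0 (fun (f : Nat) => f) (vnil (Nat -> Nat)))))


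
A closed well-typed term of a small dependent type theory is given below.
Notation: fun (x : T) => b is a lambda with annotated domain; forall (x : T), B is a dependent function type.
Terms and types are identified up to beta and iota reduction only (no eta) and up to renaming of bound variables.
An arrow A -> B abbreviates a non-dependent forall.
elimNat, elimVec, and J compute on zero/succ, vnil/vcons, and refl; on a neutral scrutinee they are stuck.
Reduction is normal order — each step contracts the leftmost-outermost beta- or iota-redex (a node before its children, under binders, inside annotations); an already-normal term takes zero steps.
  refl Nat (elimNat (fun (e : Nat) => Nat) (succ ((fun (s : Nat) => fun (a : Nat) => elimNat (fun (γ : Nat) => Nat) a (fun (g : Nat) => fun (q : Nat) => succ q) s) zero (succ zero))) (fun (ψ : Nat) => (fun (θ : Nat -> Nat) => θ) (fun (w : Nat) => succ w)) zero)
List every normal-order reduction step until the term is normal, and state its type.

normal-order reduction:
  refl Nat (elimNat (fun (e : Nat) => Nat) (succ ((fun (s : Nat) => fun (a : Nat) => elimNat (fun (γ : Nat) => Nat) a (fun (g : Nat) => fun (q : Nat) => succ q) s) zero (succ zero))) (fun (ψ : Nat) => (fun (θ : Nat -> Nat) => θ) (fun (w : Nat) => succ w)) zero)
  ~> refl Nat (succ ((fun (e : Nat) => fun (s : Nat) => elimNat (fun (a : Nat) => Nat) s (fun (γ : Nat) => fun (g : Nat) => succ g) e) zero (succ zero)))
  ~> refl Nat (succ ((fun (e : Nat) => elimNat (fun (s : Nat) => Nat) e (fun (a : Nat) => fun (γ : Nat) => succ γ) zero) (succ zero)))
  ~> refl Nat (succ (elimNat (fun (e : Nat) => Nat) (succ zero) (fun (s : Nat) => fun (a : Nat) => succ a) zero))
  ~> refl Nat (succ (succ zero))
inferred type:
  Eq Nat (succ (succ zero)) (succ (succ zero))


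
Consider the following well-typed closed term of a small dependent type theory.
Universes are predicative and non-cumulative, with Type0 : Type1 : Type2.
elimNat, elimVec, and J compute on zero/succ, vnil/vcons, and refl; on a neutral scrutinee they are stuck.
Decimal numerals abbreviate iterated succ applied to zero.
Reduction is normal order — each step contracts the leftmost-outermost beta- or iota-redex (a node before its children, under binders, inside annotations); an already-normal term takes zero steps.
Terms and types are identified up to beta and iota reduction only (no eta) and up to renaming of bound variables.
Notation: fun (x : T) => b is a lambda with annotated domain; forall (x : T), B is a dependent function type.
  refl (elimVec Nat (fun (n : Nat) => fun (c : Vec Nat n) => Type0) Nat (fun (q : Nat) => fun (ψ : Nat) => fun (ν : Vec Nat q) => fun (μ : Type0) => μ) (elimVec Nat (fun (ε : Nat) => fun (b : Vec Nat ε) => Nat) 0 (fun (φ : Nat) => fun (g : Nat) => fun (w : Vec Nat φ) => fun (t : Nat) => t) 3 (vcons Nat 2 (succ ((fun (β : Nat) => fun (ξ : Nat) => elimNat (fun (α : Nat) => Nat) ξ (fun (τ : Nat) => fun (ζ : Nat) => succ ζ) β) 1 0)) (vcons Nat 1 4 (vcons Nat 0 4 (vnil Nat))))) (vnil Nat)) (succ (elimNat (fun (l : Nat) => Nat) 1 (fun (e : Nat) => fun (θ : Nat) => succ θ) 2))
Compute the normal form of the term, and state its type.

resulting normal form:
  refl Nat 4
type:
  Eq Nat 4 4
observation: 8 normal-order steps normalize the term, beginning with an elimVec iota-redex.


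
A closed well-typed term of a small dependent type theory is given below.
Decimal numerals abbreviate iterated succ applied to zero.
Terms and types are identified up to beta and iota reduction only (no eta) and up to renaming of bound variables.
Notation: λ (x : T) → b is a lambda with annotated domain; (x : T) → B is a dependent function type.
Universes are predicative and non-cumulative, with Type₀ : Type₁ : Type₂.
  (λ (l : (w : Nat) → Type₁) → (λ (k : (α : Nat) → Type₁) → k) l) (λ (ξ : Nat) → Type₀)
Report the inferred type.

inferred type:
  (l : Nat) → Type₁


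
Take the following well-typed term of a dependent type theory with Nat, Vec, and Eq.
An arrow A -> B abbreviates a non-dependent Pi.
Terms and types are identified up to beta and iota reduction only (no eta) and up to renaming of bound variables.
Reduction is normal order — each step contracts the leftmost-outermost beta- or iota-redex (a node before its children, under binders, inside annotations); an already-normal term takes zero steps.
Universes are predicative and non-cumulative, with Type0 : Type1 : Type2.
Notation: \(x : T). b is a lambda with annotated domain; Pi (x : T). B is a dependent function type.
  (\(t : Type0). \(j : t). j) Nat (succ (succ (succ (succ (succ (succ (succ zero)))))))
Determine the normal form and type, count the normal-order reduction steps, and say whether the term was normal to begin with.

reduced normal form:
  succ (succ (succ (succ (succ (succ (succ zero))))))
type:
  Nat
reduction steps (normal order): 2
already normal: no
first redex: a beta-redex


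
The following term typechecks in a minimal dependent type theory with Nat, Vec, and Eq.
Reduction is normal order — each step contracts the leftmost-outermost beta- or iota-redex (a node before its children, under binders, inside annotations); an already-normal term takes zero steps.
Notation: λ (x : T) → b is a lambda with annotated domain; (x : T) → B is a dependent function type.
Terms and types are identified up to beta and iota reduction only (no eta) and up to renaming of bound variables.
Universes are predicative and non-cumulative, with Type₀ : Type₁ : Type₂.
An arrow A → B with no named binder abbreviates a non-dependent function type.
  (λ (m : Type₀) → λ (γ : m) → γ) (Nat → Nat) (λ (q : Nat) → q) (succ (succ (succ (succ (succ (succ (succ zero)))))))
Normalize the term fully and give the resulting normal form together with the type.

normal form:
  succ (succ (succ (succ (succ (succ (succ zero))))))
type:
  Nat
observation: the term reaches its normal form after 3 normal-order steps.


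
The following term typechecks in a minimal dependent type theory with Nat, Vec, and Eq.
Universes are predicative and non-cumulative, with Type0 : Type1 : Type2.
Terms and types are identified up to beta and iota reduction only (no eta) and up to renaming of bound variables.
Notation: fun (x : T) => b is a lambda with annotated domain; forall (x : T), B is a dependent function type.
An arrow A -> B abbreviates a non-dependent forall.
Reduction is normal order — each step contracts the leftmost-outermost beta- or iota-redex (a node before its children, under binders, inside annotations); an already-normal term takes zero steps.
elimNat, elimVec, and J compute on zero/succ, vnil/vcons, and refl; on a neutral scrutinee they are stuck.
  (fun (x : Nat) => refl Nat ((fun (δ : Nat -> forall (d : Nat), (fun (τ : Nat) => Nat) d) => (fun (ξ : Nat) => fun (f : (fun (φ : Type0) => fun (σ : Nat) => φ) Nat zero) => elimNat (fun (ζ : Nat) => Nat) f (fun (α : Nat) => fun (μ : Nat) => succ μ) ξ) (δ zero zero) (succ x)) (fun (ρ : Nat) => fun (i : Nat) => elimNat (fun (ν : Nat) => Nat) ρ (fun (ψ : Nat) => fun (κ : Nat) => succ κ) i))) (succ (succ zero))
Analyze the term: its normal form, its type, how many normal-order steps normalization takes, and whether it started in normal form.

normal form:
  refl Nat (succ (succ (succ zero)))
inferred type:
  Eq Nat (succ (succ (succ zero))) (succ (succ (succ zero)))
reduction steps (normal order): 8
started in normal form: no
first contracted redex: a beta-redex


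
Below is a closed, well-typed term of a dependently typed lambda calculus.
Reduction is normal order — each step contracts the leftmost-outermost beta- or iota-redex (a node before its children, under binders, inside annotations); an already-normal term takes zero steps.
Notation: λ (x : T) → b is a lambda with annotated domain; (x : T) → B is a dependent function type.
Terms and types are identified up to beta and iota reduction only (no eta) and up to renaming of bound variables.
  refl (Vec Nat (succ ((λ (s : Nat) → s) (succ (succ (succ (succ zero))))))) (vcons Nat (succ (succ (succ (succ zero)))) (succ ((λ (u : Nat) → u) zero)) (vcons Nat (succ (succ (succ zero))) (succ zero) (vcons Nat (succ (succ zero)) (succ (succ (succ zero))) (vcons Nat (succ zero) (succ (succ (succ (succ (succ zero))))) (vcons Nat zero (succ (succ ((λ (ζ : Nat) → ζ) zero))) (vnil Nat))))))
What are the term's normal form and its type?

reduced normal form:
  refl (Vec Nat (succ (succ (succ (succ (succ zero)))))) (vcons Nat (succ (succ (succ (succ zero)))) (succ zero) (vcons Nat (succ (succ (succ zero))) (succ zero) (vcons Nat (succ (succ zero)) (succ (succ (succ zero))) (vcons Nat (succ zero) (succ (succ (succ (succ (succ zero))))) (vcons Nat zero (succ (succ zero)) (vnil Nat))))))
the term's type:
  Eq (Vec Nat (succ (succ (succ (succ (succ zero)))))) (vcons Nat (succ (succ (succ (succ zero)))) (succ zero) (vcons Nat (succ (succ (succ zero))) (succ zero) (vcons Nat (succ (succ zero)) (succ (succ (succ zero))) (vcons Nat (succ zero) (succ (succ (succ (succ (succ zero))))) (vcons Nat zero (succ (succ zero)) (vnil Nat)))))) (vcons Nat (succ (succ (succ (succ zero)))) (succ zero) (vcons Nat (succ (succ (succ zero))) (succ zero) (vcons Nat (succ (succ zero)) (succ (succ (succ zero))) (vcons Nat (succ zero) (succ (succ (succ (succ (succ zero))))) (vcons Nat zero (succ (succ zero)) (vnil Nat))))))


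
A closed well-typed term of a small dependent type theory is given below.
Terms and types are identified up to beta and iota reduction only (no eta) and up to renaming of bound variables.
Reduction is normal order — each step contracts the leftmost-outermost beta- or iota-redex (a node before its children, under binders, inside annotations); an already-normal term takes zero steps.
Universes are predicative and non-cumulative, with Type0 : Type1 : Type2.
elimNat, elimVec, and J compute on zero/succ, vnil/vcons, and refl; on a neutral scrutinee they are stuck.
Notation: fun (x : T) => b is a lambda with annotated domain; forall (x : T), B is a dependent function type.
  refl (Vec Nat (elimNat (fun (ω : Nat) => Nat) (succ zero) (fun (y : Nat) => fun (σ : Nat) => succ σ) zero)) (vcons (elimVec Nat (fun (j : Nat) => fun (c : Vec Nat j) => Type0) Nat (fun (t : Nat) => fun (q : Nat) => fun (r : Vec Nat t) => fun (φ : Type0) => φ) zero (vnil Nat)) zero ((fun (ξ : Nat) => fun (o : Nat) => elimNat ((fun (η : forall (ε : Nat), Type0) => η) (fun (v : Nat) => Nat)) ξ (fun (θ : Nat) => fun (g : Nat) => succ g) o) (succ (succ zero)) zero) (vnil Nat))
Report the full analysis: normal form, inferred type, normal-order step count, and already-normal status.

resulting normal form:
  refl (Vec Nat (succ zero)) (vcons Nat zero (succ (succ zero)) (vnil Nat))
inferred type:
  Eq (Vec Nat (succ zero)) (vcons Nat zero (succ (succ zero)) (vnil Nat)) (vcons Nat zero (succ (succ zero)) (vnil Nat))
normal-order step count: 5
already normal: no
first redex: an elimNat iota-redex


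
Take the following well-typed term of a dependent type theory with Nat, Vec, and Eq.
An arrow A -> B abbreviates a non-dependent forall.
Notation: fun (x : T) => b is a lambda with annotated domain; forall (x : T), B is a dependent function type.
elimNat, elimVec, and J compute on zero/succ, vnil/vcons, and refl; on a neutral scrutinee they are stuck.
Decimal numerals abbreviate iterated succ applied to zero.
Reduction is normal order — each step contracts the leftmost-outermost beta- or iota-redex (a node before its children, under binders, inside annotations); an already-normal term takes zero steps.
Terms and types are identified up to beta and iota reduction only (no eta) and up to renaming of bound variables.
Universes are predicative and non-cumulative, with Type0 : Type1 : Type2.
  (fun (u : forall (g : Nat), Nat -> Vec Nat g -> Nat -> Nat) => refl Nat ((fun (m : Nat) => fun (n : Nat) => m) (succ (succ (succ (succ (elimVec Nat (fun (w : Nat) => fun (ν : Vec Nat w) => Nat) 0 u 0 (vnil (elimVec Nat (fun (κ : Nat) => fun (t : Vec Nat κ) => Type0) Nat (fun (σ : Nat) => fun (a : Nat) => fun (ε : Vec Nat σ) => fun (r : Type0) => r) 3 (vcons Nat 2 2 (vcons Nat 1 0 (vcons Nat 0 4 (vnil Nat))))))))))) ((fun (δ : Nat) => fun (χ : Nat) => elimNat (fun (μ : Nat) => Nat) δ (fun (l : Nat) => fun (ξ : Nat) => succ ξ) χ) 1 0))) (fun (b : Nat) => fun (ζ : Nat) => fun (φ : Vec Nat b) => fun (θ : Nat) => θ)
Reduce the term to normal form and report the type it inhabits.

reduced normal form:
  refl Nat 4
the term's type:
  Eq Nat 4 4
observation: normalization takes exactly 4 steps under the normal-order strategy.


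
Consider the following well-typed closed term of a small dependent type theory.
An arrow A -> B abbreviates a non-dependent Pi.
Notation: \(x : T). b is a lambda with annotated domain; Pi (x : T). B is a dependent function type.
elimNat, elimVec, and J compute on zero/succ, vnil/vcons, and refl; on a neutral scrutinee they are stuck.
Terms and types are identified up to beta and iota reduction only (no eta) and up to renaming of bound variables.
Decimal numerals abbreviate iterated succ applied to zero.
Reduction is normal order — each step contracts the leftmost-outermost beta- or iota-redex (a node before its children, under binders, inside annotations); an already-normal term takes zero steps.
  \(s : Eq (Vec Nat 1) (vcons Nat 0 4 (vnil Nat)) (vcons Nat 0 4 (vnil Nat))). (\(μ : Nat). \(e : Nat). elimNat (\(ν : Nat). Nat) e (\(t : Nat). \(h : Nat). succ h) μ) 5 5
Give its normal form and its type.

reduced normal form:
  \(s : Eq (Vec Nat 1) (vcons Nat 0 4 (vnil Nat)) (vcons Nat 0 4 (vnil Nat))). 10
type:
  Eq (Vec Nat 1) (vcons Nat 0 4 (vnil Nat)) (vcons Nat 0 4 (vnil Nat)) -> Nat


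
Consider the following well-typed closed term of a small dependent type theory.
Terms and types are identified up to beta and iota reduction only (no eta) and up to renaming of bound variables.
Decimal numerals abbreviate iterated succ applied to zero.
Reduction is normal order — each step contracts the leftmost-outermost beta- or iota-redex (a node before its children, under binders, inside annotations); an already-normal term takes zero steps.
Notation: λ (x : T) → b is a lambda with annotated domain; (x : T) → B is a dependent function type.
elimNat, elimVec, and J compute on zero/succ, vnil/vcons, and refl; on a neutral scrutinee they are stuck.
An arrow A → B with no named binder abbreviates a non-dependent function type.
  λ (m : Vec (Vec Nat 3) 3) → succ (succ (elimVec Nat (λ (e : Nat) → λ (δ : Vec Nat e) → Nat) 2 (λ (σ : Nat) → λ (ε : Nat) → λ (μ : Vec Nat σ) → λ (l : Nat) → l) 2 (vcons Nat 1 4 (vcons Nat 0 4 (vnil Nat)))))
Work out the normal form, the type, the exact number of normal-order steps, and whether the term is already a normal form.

resulting normal form:
  λ (m : Vec (Vec Nat 3) 3) → 4
the term's type:
  Vec (Vec Nat 3) 3 → Nat
steps to reach normal form (normal order): 11
term was already normal: no
first contracted redex: an elimVec iota-redex


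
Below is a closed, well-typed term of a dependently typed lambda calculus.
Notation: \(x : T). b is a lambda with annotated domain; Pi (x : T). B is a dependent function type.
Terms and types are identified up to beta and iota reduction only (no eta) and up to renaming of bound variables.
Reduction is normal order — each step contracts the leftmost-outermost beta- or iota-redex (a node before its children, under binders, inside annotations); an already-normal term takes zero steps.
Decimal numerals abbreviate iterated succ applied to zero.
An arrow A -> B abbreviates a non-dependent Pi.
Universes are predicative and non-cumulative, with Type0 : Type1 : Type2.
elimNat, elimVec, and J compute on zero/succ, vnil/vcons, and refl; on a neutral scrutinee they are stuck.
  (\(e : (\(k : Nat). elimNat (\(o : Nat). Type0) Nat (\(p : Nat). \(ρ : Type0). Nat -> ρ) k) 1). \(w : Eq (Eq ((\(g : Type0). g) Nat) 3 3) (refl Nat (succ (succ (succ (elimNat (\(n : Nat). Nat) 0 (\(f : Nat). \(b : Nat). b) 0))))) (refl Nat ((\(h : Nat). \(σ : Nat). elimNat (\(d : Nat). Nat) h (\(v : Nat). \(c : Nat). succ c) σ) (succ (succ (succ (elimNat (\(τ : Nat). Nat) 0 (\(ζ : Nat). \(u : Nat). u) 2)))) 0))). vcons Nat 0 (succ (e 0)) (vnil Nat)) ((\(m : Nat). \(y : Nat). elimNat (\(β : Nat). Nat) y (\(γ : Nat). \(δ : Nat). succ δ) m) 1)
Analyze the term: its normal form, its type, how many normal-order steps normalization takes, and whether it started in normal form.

reduced normal form:
  \(e : Eq (Eq Nat 3 3) (refl Nat 3) (refl Nat 3)). vcons Nat 0 2 (vnil Nat)
type:
  Eq (Eq Nat 3 3) (refl Nat 3) (refl Nat 3) -> Vec Nat 1
reduction steps (normal order): 19
started in normal form: no
first contracted redex: a beta-redex


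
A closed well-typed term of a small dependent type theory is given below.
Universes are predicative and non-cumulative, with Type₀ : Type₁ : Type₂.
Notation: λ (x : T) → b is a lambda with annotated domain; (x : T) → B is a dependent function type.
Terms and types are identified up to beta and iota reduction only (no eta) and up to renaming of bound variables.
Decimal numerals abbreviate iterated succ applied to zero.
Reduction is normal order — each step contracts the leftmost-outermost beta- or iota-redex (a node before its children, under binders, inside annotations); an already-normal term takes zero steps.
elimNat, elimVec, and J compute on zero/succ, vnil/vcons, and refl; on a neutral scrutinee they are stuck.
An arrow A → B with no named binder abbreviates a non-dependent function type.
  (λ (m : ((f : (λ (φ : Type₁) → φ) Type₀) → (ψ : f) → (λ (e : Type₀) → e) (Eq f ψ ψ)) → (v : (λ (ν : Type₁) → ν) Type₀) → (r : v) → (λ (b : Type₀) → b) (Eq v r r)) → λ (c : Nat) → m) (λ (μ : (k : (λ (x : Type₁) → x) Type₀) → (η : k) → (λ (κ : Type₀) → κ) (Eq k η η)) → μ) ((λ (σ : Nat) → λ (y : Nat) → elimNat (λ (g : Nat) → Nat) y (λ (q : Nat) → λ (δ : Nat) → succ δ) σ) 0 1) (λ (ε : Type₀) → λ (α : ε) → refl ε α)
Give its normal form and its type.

reduced normal form:
  λ (m : Type₀) → λ (f : m) → refl m f
the term's type:
  (m : Type₀) → (f : m) → Eq m f f


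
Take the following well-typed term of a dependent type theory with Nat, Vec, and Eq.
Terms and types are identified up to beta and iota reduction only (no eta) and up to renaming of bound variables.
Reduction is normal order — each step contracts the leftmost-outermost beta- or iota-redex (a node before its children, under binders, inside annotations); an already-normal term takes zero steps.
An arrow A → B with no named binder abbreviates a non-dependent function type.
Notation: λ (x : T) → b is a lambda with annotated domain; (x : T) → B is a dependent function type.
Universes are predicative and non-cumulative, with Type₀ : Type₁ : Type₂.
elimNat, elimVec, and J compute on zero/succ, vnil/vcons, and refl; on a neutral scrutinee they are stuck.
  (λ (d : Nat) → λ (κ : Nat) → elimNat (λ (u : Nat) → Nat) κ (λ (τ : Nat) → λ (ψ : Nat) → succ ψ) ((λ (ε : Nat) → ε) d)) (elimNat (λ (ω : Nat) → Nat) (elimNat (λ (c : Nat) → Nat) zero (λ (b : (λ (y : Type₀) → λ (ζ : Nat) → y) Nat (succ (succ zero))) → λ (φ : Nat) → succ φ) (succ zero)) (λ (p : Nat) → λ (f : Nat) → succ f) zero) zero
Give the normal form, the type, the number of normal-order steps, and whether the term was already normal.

reduced normal form:
  succ zero
inferred type:
  Nat
normal-order step count: 12
term was already normal: no
first contracted redex: a beta-redex


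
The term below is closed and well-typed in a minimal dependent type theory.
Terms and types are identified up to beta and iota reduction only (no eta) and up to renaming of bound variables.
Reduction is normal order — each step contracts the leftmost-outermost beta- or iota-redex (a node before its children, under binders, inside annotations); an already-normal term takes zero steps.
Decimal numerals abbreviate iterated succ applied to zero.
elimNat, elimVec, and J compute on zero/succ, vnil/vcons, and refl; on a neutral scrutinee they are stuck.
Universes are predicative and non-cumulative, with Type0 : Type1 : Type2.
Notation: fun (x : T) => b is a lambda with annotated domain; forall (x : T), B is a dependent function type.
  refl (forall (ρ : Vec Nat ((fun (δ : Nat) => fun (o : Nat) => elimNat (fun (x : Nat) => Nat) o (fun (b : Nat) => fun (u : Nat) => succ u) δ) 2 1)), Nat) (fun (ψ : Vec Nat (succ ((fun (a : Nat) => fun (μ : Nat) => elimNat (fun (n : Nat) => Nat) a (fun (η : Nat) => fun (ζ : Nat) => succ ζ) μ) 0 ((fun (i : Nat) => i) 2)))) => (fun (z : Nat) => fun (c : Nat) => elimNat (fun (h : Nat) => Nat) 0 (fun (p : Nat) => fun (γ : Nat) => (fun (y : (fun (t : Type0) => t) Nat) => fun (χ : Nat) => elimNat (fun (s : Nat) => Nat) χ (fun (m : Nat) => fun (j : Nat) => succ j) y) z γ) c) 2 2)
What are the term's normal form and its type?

reduced normal form:
  refl (forall (ρ : Vec Nat 3), Nat) (fun (δ : Vec Nat 3) => 4)
the term's type:
  Eq (forall (ρ : Vec Nat 3), Nat) (fun (δ : Vec Nat 3) => 4) (fun (o : Vec Nat 3) => 4)
observation: the term reaches its normal form after 46 normal-order steps.


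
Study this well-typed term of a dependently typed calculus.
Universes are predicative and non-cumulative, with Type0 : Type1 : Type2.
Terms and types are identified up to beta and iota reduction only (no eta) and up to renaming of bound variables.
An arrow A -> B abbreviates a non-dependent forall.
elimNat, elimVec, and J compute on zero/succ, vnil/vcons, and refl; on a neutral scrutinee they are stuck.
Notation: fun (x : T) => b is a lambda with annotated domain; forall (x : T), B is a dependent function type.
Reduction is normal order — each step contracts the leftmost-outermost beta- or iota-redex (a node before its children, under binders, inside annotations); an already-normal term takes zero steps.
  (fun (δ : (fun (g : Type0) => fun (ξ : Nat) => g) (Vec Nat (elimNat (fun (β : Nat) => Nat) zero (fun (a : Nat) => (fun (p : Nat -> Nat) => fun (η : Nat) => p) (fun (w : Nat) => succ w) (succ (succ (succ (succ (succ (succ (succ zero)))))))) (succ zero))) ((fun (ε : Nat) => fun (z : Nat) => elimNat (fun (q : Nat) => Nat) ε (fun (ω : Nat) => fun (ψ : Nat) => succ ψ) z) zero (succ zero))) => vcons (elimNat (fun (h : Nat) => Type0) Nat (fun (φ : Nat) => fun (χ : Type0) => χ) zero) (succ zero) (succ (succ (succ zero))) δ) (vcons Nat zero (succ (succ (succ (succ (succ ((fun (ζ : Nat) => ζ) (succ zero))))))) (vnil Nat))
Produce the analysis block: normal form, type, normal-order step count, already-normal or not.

normal form:
  vcons Nat (succ zero) (succ (succ (succ zero))) (vcons Nat zero (succ (succ (succ (succ (succ (succ zero)))))) (vnil Nat))
type:
  Vec Nat (succ (succ zero))
normal-order step count: 3
already normal: no
first redex: a beta-redex


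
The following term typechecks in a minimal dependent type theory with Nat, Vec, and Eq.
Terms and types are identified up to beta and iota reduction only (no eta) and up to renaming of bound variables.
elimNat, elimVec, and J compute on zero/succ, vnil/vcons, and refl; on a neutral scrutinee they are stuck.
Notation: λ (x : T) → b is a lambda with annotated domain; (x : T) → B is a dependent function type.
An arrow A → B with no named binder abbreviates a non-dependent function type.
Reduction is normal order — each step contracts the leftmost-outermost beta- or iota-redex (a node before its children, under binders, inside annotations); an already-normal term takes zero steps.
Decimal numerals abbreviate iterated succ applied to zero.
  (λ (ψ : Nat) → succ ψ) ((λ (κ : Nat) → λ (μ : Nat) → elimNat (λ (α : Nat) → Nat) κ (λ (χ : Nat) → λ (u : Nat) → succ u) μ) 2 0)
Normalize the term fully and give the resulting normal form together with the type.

normal form:
  3
inferred type:
  Nat
observation: the first redex contracted is a beta-redex; the normal form is reached in 4 normal-order steps.


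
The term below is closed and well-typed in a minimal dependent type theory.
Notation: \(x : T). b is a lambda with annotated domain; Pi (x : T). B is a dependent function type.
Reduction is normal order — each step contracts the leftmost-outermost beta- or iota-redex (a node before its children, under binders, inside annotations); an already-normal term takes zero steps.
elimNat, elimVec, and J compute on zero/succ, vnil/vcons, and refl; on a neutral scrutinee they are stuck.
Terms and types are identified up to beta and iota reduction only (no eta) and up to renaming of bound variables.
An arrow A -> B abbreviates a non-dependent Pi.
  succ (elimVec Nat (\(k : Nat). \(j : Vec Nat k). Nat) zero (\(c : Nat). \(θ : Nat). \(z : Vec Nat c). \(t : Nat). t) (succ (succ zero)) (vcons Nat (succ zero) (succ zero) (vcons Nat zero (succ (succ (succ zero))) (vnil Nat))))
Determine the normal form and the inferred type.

reduced normal form:
  succ zero
type:
  Nat
observation: the first redex contracted is an elimVec iota-redex; the normal form is reached in 11 normal-order steps.


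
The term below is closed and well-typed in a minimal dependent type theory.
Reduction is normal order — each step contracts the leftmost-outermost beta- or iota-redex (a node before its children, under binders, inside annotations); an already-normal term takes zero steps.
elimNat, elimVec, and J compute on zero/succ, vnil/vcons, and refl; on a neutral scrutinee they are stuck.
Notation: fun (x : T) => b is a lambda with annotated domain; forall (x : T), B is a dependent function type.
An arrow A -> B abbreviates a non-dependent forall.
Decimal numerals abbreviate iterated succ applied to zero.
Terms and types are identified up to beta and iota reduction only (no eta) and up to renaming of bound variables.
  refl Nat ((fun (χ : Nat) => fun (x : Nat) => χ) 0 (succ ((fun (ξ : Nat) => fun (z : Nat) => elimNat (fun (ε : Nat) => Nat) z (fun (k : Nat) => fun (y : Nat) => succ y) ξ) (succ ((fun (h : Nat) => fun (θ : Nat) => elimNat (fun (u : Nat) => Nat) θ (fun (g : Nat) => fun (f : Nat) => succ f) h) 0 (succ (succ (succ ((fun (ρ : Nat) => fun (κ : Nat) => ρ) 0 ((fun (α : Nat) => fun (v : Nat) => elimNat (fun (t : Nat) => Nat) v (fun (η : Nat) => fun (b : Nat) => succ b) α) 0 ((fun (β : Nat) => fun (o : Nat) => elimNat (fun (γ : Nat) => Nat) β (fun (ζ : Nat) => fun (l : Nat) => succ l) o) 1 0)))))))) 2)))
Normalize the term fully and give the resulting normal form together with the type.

reduced normal form:
  refl Nat 0
inferred type:
  Eq Nat 0 0
observation: 2 normal-order steps normalize the term, beginning with a beta-redex.


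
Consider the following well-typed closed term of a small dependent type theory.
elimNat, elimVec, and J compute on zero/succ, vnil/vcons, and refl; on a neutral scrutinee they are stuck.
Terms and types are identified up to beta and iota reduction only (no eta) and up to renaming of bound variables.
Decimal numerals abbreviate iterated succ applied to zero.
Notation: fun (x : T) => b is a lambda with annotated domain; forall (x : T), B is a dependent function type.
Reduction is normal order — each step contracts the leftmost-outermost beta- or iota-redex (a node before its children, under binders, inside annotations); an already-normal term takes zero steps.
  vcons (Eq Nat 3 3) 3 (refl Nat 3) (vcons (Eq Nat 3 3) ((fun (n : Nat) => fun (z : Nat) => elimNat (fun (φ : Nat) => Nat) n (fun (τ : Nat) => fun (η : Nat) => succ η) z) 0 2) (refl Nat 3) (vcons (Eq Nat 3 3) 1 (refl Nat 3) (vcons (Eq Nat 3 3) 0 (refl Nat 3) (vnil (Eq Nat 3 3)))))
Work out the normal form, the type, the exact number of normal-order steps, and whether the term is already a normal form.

resulting normal form:
  vcons (Eq Nat 3 3) 3 (refl Nat 3) (vcons (Eq Nat 3 3) 2 (refl Nat 3) (vcons (Eq Nat 3 3) 1 (refl Nat 3) (vcons (Eq Nat 3 3) 0 (refl Nat 3) (vnil (Eq Nat 3 3)))))
inferred type:
  Vec (Eq Nat 3 3) 4
normal-order step count: 9
already normal: no
first redex: a beta-redex


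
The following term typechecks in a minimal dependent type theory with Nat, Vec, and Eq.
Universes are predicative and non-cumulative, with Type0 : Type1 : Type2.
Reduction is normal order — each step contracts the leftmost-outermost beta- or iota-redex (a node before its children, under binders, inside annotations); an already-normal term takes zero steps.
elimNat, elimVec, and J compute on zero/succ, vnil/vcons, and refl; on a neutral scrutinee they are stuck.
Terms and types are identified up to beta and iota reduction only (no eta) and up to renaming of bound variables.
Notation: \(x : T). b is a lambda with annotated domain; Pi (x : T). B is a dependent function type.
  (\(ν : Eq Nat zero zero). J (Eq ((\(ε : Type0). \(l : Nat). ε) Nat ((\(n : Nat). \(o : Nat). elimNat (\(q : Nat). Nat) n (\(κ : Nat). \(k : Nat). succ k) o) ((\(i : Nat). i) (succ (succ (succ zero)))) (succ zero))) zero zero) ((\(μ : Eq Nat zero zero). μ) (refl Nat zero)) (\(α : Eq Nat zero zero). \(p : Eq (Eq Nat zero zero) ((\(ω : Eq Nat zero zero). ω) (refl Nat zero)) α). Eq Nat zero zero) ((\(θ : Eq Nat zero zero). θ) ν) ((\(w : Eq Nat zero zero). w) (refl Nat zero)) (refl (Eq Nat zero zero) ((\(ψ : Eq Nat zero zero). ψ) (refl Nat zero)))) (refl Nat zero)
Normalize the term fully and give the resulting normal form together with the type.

reduced normal form:
  refl Nat zero
the term's type:
  Eq Nat zero zero
observation: the first redex contracted is a beta-redex; the normal form is reached in 3 normal-order steps.


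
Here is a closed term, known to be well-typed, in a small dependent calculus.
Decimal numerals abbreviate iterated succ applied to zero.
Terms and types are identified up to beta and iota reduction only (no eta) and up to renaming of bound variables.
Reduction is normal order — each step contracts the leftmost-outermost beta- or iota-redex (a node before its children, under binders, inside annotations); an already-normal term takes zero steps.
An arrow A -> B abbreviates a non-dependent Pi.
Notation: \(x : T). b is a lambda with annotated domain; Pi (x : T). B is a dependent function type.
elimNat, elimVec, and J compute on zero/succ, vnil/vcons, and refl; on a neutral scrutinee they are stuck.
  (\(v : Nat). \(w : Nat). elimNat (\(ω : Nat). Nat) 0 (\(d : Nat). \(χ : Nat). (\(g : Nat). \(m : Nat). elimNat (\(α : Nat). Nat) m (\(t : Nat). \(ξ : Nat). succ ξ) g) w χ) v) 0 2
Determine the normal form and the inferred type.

normal form:
  0
inferred type:
  Nat
observation: reduction starts at a beta-redex, and 3 normal-order steps reach the normal form.
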